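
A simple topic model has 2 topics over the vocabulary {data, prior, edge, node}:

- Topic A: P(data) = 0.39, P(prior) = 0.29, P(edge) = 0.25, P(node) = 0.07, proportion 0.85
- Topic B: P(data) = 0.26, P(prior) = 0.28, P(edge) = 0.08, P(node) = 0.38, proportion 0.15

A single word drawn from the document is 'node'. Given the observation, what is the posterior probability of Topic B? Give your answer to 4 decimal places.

0.4893

Posterior ∝ prior × likelihood, so P(k | x) ∝ π_k f_k(x); normalise over all components.
Categorical probabilities:
  p_A = 0.07
  p_B = 0.38
Unnormalised posteriors:
  π_A·p_A = 0.85 × 0.07 = 0.0595
  π_B·p_B = 0.15 × 0.38 = 0.057
Sum: 0.0595 + 0.057 = 0.1165
So the posterior for Topic B is 0.057 / 0.1165 ≈ 0.4893.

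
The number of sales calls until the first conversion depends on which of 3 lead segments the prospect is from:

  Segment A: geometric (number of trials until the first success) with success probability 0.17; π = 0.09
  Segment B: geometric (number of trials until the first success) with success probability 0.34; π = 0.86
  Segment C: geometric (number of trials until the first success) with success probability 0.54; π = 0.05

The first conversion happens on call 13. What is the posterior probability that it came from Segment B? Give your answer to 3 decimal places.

0.549

Apply Bayes' rule: the posterior for each component is proportional to its prior times its likelihood at x.
Evaluate each component's likelihood at the observed value:
  L_A = 0.0181713
  L_B = 0.00232277
  L_C = 4.84716e-05
Unnormalised posteriors:
  π_A·L_A = 0.09 × 0.0181713 = 0.00163542
  π_B·L_B = 0.86 × 0.00232277 = 0.00199758
  π_C·L_C = 0.05 × 4.84716e-05 = 2.42358e-06
Normaliser: 0.00163542 + 0.00199758 + 2.42358e-06 = 0.00363542
So the posterior for Segment B is 0.00199758 / 0.00363542 ≈ 0.549.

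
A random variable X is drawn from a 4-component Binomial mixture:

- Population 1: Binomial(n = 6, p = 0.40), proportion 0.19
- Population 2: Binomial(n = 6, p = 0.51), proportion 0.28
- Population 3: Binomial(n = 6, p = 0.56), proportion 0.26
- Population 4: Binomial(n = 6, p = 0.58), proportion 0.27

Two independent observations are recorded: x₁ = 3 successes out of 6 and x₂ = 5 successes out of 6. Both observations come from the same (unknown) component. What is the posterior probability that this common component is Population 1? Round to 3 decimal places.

P(component k | x) = π_k·f_k(x) / marginal(x), where marginal(x) = Σ_j π_j·f_j(x).
Since both observations come from the same component, the likelihood for component k is f_k(x₁)·f_k(x₂).
  p_1 = [C(6,3)·0.40^3·0.60^3 = 20·0.064·0.216 = 0.27648] × [0.036864] = 0.0101922
  p_2 = [C(6,3)·0.51^3·0.49^3 = 20·0.132651·0.117649 = 0.312125] × [0.101437] = 0.0316612
  p_3 = [C(6,3)·0.56^3·0.44^3 = 20·0.175616·0.085184 = 0.299193] × [0.145393] = 0.0435007
  p_4 = [C(6,3)·0.58^3·0.42^3 = 20·0.195112·0.074088 = 0.289109] × [0.165402] = 0.0478192
Multiply by the mixture weights:
  π_1·p_1 = 0.19 × 0.0101922 = 0.00193651
  π_2·p_2 = 0.28 × 0.0316612 = 0.00886513
  π_3·p_3 = 0.26 × 0.0435007 = 0.0113102
  π_4·p_4 = 0.27 × 0.0478192 = 0.0129112
Normaliser: 0.00193651 + 0.00886513 + 0.0113102 + 0.0129112 = 0.035023
So the posterior for Population 1 is 0.00193651 / 0.035023 ≈ 0.055.

0.055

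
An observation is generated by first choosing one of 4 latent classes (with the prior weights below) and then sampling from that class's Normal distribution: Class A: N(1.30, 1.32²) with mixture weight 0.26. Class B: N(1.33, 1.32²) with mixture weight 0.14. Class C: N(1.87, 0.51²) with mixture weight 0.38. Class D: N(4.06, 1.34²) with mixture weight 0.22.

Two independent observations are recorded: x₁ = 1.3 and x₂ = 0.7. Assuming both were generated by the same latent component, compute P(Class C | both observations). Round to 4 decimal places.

0.2139

By Bayes' theorem, P(k | x) = P(Z=k) f_k(x) / Σ_j P(Z=j) f_j(x).
Since both observations come from the same component, the likelihood for component k is f_k(x₁)·f_k(x₂).
  p_A = [(1/(1.32·√(2π)))·exp(−(1.3−1.30)²/(2·1.32²)) = 0.302229·exp(-0.00000) = 0.302229] × [0.272566] = 0.0823772
  p_B = [(1/(1.32·√(2π)))·exp(−(1.3−1.33)²/(2·1.32²)) = 0.302229·exp(-0.00026) = 0.302151] × [0.269695] = 0.0814885
  p_C = [(1/(0.51·√(2π)))·exp(−(1.3−1.87)²/(2·0.51²)) = 0.782240·exp(-0.62457) = 0.418884] × [0.0562988] = 0.0235827
  p_D = [(1/(1.34·√(2π)))·exp(−(1.3−4.06)²/(2·1.34²)) = 0.297718·exp(-2.12119) = 0.0356933] × [0.0128387] = 0.000458254
Prior × likelihood for each component:
  P(Z=A)·p_A = 0.26 × 0.0823772 = 0.0214181
  P(Z=B)·p_B = 0.14 × 0.0814885 = 0.0114084
  P(Z=C)·p_C = 0.38 × 0.0235827 = 0.00896141
  P(Z=D)·p_D = 0.22 × 0.000458254 = 0.000100816
Evidence: 0.0214181 + 0.0114084 + 0.00896141 + 0.000100816 = 0.0418887
P(Class C | data) = 0.00896141 / 0.0418887 ≈ 0.2139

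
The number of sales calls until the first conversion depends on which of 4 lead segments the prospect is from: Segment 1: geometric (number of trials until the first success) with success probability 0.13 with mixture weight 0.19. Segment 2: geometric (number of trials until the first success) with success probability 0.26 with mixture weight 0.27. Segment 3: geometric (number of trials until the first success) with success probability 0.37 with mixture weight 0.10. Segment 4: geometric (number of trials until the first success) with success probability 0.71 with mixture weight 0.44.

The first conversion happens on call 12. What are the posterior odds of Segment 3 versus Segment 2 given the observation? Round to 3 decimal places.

Since P(k|x) ∝ P(Z=k) f_k(x), the posterior odds are P(Z=i) f_i(x) / (P(Z=j) f_j(x)).
Geometric probabilities:
  p_1 = 0.0280967
  p_2 = 0.00947376
  p_3 = 0.00229587
  p_4 = 8.66236e-07
0.000229587 / 0.00255791 ≈ 0.090

0.090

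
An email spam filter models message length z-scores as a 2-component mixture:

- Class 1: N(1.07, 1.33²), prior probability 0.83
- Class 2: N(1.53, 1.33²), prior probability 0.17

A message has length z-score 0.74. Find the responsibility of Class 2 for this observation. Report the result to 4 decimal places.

Posterior ∝ prior × likelihood, so P(k | x) ∝ P(Z=k) f_k(x); normalise over all components.
Component likelihoods at x = 0.74:
  L_1 = (1/(1.33·√(2π)))·exp(−(0.74−1.07)²/(2·1.33²)) = 0.299957·exp(-0.03078) = 0.290864
  L_2 = (1/(1.33·√(2π)))·exp(−(0.74−1.53)²/(2·1.33²)) = 0.299957·exp(-0.17641) = 0.251446
Prior × likelihood for each component:
  P(Z=1)·L_1 = 0.83 × 0.290864 = 0.241417
  P(Z=2)·L_2 = 0.17 × 0.251446 = 0.0427458
Sum: 0.241417 + 0.0427458 = 0.284163
So the posterior for Class 2 is 0.0427458 / 0.284163 ≈ 0.1504.

0.1504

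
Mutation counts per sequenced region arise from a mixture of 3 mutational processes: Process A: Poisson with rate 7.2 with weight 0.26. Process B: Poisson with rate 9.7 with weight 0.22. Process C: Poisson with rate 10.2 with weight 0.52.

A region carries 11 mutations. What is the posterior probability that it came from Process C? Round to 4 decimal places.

0.6177

The responsibility of component k is π_k f_k(x) divided by Σ_j π_j f_j(x).
Evaluate each component's likelihood at the observed value:
  f_A = e^(−7.2)·7.2^11/11! = 0.0504175
  f_B = e^(−9.7)·9.7^11/11! = 0.109819
  f_C = e^(−10.2)·10.2^11/11! = 0.115782
Weight by the priors:
  π_A·f_A = 0.26 × 0.0504175 = 0.0131086
  π_B·f_B = 0.22 × 0.109819 = 0.0241601
  π_C·f_C = 0.52 × 0.115782 = 0.0602068
Sum: 0.0131086 + 0.0241601 + 0.0602068 = 0.0974755
So the posterior for Process C is 0.0602068 / 0.0974755 ≈ 0.6177.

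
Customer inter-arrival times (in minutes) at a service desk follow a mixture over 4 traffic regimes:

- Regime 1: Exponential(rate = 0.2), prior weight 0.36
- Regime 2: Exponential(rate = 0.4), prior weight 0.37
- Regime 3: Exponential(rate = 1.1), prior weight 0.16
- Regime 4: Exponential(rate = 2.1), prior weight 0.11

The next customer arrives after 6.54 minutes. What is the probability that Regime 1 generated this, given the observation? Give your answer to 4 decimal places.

Apply Bayes' rule: the posterior for each component is proportional to its prior times its likelihood at x.
Exponential densities:
  f_1 = 0.2·e^(−0.2·6.54) = 0.2·e^(−1.3080) = 0.054072
  f_2 = 0.4·e^(−0.4·6.54) = 0.4·e^(−2.6160) = 0.0292379
  f_3 = 1.1·e^(−1.1·6.54) = 1.1·e^(−7.1940) = 0.000826187
  f_4 = 2.1·e^(−2.1·6.54) = 2.1·e^(−13.7340) = 2.27834e-06
Unnormalised posteriors:
  π_1·f_1 = 0.36 × 0.054072 = 0.0194659
  π_2·f_2 = 0.37 × 0.0292379 = 0.010818
  π_3·f_3 = 0.16 × 0.000826187 = 0.00013219
  π_4·f_4 = 0.11 × 2.27834e-06 = 2.50618e-07
Normaliser: 0.0194659 + 0.010818 + 0.00013219 + 2.50618e-07 = 0.0304164
P(Regime 1 | the observation) = 0.0194659 / 0.0304164 ≈ 0.6400

0.6400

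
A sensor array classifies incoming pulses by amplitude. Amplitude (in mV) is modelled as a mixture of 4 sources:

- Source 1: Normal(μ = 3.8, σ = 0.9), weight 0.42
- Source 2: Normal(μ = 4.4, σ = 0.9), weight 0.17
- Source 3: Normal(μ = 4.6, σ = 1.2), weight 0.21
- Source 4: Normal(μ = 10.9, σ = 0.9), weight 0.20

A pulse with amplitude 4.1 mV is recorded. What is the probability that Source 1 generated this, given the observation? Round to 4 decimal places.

0.5655

P(component k | x) = w_k·f_k(x) / marginal(x), where marginal(x) = Σ_j w_j·f_j(x).
Evaluate each component's likelihood at the observed value:
  p_1 = (1/(0.9·√(2π)))·exp(−(4.1−3.8)²/(2·0.9²)) = 0.443269·exp(-0.05556) = 0.419315
  p_2 = (1/(0.9·√(2π)))·exp(−(4.1−4.4)²/(2·0.9²)) = 0.443269·exp(-0.05556) = 0.419315
  p_3 = (1/(1.2·√(2π)))·exp(−(4.1−4.6)²/(2·1.2²)) = 0.332452·exp(-0.08681) = 0.30481
  p_4 = (1/(0.9·√(2π)))·exp(−(4.1−10.9)²/(2·0.9²)) = 0.443269·exp(-28.54321) = 1.78036e-13
Unnormalised posteriors:
  w_1·p_1 = 0.42 × 0.419315 = 0.176112
  w_2·p_2 = 0.17 × 0.419315 = 0.0712835
  w_3·p_3 = 0.21 × 0.30481 = 0.0640102
  w_4·p_4 = 0.20 × 1.78036e-13 = 3.56073e-14
Denominator: 0.176112 + 0.0712835 + 0.0640102 + 3.56073e-14 = 0.311406
So the posterior for Source 1 is 0.176112 / 0.311406 ≈ 0.5655.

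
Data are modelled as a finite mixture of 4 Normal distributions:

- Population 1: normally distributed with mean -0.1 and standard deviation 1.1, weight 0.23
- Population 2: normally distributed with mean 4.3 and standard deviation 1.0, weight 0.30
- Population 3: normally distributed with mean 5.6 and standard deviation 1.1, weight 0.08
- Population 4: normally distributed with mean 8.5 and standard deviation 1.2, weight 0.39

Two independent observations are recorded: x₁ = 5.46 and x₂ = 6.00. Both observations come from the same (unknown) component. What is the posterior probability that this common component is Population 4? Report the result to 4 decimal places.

0.0127

The responsibility of component k is w_k f_k(x) divided by Σ_j w_j f_j(x).
Since both observations come from the same component, the likelihood for component k is f_k(x₁)·f_k(x₂).
  p_1 = [(1/(1.1·√(2π)))·exp(−(5.46−-0.1)²/(2·1.1²)) = 0.362675·exp(-12.77421) = 1.02742e-06] × [7.61712e-08] = 7.82596e-14
  p_2 = [(1/(1.0·√(2π)))·exp(−(5.46−4.3)²/(2·1.0²)) = 0.398942·exp(-0.67280) = 0.203571] × [0.0940491] = 0.0191457
  p_3 = [(1/(1.1·√(2π)))·exp(−(5.46−5.6)²/(2·1.1²)) = 0.362675·exp(-0.00810) = 0.359749] × [0.339472] = 0.122125
  p_4 = [(1/(1.2·√(2π)))·exp(−(5.46−8.5)²/(2·1.2²)) = 0.332452·exp(-3.20889) = 0.0134315] × [0.0379533] = 0.000509772
Prior × likelihood for each component:
  w_1·p_1 = 0.23 × 7.82596e-14 = 1.79997e-14
  w_2·p_2 = 0.30 × 0.0191457 = 0.00574371
  w_3·p_3 = 0.08 × 0.122125 = 0.00976998
  w_4·p_4 = 0.39 × 0.000509772 = 0.000198811
Evidence: 1.79997e-14 + 0.00574371 + 0.00976998 + 0.000198811 = 0.0157125
Responsibility of Population 4: 0.000198811 / 0.0157125 ≈ 0.0127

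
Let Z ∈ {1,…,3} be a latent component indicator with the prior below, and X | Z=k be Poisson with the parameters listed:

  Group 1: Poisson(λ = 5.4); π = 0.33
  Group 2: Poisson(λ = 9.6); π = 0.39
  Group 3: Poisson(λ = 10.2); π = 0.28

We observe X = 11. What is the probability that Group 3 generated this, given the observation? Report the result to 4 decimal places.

0.4109

P(component k | x) = π_k·f_k(x) / marginal(x), where marginal(x) = Σ_j π_j·f_j(x).
Evaluate each component's likelihood at the observed value:
  L_1 = 0.0128821
  L_2 = 0.108293
  L_3 = 0.115782
Multiply by the mixture weights:
  π_1·L_1 = 0.33 × 0.0128821 = 0.00425108
  π_2·L_2 = 0.39 × 0.108293 = 0.0422343
  π_3·L_3 = 0.28 × 0.115782 = 0.0324191
Marginal: 0.00425108 + 0.0422343 + 0.0324191 = 0.0789045
P(Group 3 | x) ≈ 0.4109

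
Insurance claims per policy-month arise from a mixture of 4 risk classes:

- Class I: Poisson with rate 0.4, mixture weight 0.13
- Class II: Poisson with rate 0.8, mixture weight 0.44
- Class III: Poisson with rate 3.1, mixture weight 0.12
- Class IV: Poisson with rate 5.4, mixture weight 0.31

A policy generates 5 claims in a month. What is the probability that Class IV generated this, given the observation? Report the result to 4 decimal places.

By Bayes' theorem, P(k | x) = π_k f_k(x) / Σ_j π_j f_j(x).
Evaluate each component's likelihood at the observed value:
  L_I = 5.72006e-05
  L_II = 0.00122697
  L_III = 0.107477
  L_IV = 0.172821
Multiply by the mixture weights:
  π_I·L_I = 0.13 × 5.72006e-05 = 7.43608e-06
  π_II·L_II = 0.44 × 0.00122697 = 0.000539866
  π_III·L_III = 0.12 × 0.107477 = 0.0128972
  π_IV·L_IV = 0.31 × 0.172821 = 0.0535746
Normaliser: 7.43608e-06 + 0.000539866 + 0.0128972 + 0.0535746 = 0.0670191
Responsibility of Class IV: 0.0535746 / 0.0670191 ≈ 0.7994

0.7994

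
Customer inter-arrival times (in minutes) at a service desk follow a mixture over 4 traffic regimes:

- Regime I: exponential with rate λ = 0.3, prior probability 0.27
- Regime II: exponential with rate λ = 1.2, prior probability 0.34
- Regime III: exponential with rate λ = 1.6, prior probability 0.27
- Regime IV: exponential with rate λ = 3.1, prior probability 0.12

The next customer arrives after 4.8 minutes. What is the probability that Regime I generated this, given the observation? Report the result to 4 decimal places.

Apply Bayes' rule: the posterior for each component is proportional to its prior times its likelihood at x.
Evaluate each component's likelihood at the observed value:
  f_I = 0.3·e^(−0.3·4.8) = 0.3·e^(−1.4400) = 0.0710783
  f_II = 1.2·e^(−1.2·4.8) = 1.2·e^(−5.7600) = 0.00378133
  f_III = 1.6·e^(−1.6·4.8) = 1.6·e^(−7.6800) = 0.00073916
  f_IV = 3.1·e^(−3.1·4.8) = 3.1·e^(−14.8800) = 1.0692e-06
Unnormalised posteriors:
  w_I·f_I = 0.27 × 0.0710783 = 0.0191911
  w_II·f_II = 0.34 × 0.00378133 = 0.00128565
  w_III·f_III = 0.27 × 0.00073916 = 0.000199573
  w_IV·f_IV = 0.12 × 1.0692e-06 = 1.28304e-07
Evidence: 0.0191911 + 0.00128565 + 0.000199573 + 1.28304e-07 = 0.0206765
Responsibility of Regime I: 0.0191911 / 0.0206765 ≈ 0.9282

0.9282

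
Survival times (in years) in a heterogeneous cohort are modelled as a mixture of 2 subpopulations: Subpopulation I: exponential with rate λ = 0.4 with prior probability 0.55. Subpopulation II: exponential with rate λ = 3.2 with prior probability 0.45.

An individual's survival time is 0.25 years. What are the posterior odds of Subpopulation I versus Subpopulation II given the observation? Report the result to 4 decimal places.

0.3077

Since P(k|x) ∝ π_k f_k(x), the posterior odds are π_i f_i(x) / (π_j f_j(x)).
Evaluate each component's likelihood at the observed value:
  L_I = 0.4·e^(−0.4·0.25) = 0.4·e^(−0.1000) = 0.361935
  L_II = 3.2·e^(−3.2·0.25) = 3.2·e^(−0.8000) = 1.43785
Posterior odds = (π_I·L_I) / (π_II·L_II) = (0.55·0.361935) / (0.45·1.43785) = 0.199064 / 0.647034 ≈ 0.3077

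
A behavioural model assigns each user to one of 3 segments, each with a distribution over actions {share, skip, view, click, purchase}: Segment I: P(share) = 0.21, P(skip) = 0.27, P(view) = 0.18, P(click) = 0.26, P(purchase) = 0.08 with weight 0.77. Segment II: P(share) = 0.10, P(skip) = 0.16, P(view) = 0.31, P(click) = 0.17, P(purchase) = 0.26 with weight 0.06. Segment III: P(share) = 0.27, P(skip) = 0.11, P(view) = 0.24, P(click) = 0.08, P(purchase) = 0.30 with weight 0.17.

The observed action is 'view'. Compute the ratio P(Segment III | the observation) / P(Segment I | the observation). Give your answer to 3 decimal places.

The posterior odds equal the prior odds times the likelihood ratio: (w_i/w_j)·(f_i(x)/f_j(x)).
Component likelihoods at x = 'view':
  L_I = 0.18
  L_II = 0.31
  L_III = 0.24
Odds = (0.17/0.77) × (0.24/0.18) = 0.220779 × 1.33333 ≈ 0.294

0.294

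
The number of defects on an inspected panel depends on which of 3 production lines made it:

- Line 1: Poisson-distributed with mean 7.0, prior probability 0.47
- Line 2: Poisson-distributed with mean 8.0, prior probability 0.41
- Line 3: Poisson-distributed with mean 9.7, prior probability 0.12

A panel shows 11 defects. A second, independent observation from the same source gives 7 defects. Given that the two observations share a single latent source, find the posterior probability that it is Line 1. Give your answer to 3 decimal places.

The responsibility of component k is P(Z=k) f_k(x) divided by Σ_j P(Z=j) f_j(x).
Since both observations come from the same component, the likelihood for component k is f_k(x₁)·f_k(x₂).
  p_1 = [e^(−7.0)·7.0^11/11! = 0.0451712] × [0.149003] = 0.00673063
  p_2 = [e^(−8.0)·8.0^11/11! = 0.0721902] × [0.139587] = 0.0100768
  p_3 = [e^(−9.7)·9.7^11/11! = 0.109819] × [0.0982461] = 0.0107893
Prior × likelihood for each component:
  P(Z=1)·p_1 = 0.47 × 0.00673063 = 0.0031634
  P(Z=2)·p_2 = 0.41 × 0.0100768 = 0.00413148
  P(Z=3)·p_3 = 0.12 × 0.0107893 = 0.00129471
Denominator: 0.0031634 + 0.00413148 + 0.00129471 = 0.00858959
Responsibility of Line 1: 0.0031634 / 0.00858959 ≈ 0.368

0.368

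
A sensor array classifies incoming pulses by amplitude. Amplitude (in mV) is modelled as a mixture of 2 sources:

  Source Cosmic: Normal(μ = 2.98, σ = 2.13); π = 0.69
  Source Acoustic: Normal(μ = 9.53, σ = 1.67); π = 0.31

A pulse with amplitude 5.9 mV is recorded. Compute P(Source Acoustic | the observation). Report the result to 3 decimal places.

The responsibility of component k is π_k f_k(x) divided by Σ_j π_j f_j(x).
Component likelihoods at x = 5.9 mV:
  f_Cosmic = (1/(2.13·√(2π)))·exp(−(5.9−2.98)²/(2·2.13²)) = 0.187297·exp(-0.93967) = 0.0731873
  f_Acoustic = (1/(1.67·√(2π)))·exp(−(5.9−9.53)²/(2·1.67²)) = 0.238888·exp(-2.36238) = 0.0225021
Multiply by the mixture weights:
  π_Cosmic·f_Cosmic = 0.69 × 0.0731873 = 0.0504993
  π_Acoustic·f_Acoustic = 0.31 × 0.0225021 = 0.00697566
Normaliser: 0.0504993 + 0.00697566 = 0.0574749
Responsibility of Source Acoustic: 0.00697566 / 0.0574749 ≈ 0.121

0.121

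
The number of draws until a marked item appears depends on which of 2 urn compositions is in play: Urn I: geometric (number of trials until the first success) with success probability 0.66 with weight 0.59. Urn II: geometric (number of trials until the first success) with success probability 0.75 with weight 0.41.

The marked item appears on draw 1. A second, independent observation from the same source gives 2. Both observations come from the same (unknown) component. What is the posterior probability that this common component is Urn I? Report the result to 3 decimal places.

The responsibility of component k is P(Z=k) f_k(x) divided by Σ_j P(Z=j) f_j(x).
Since both observations come from the same component, the likelihood for component k is f_k(x₁)·f_k(x₂).
  f_I = [0.66] × [0.2244] = 0.148104
  f_II = [0.75] × [0.1875] = 0.140625
Prior × likelihood for each component:
  P(Z=I)·f_I = 0.59 × 0.148104 = 0.0873814
  P(Z=II)·f_II = 0.41 × 0.140625 = 0.0576562
Evidence: 0.0873814 + 0.0576562 = 0.145038
P(Urn I | x₁,x₂) ≈ 0.602

0.602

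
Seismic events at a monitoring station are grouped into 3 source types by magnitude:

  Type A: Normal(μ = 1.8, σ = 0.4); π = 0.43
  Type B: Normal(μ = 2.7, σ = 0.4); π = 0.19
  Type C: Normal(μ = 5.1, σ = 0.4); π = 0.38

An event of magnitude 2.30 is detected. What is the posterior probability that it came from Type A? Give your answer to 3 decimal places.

By Bayes' theorem, P(k | x) = π_k f_k(x) / Σ_j π_j f_j(x).
Evaluate each component's likelihood at the observed value:
  L_A = 0.456623
  L_B = 0.604927
  L_C = 2.28368e-11
Unnormalised posteriors:
  π_A·L_A = 0.43 × 0.456623 = 0.196348
  π_B·L_B = 0.19 × 0.604927 = 0.114936
  π_C·L_C = 0.38 × 2.28368e-11 = 8.67798e-12
Marginal: 0.196348 + 0.114936 + 8.67798e-12 = 0.311284
So the posterior for Type A is 0.196348 / 0.311284 ≈ 0.631.

0.631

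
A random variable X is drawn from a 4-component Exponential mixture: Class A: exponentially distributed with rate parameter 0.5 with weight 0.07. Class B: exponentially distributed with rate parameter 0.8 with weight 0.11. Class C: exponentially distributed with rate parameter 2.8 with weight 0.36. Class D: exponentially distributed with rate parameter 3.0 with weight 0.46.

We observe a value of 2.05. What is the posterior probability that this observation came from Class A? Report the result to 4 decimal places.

0.3507

The responsibility of component k is π_k f_k(x) divided by Σ_j π_j f_j(x).
Component likelihoods at x = 2.05:
  f_A = 0.179398
  f_B = 0.155184
  f_C = 0.00900135
  f_D = 0.00640045
Unnormalised posteriors:
  π_A·f_A = 0.07 × 0.179398 = 0.0125579
  π_B·f_B = 0.11 × 0.155184 = 0.0170702
  π_C·f_C = 0.36 × 0.00900135 = 0.00324049
  π_D·f_D = 0.46 × 0.00640045 = 0.0029442
Normaliser: 0.0125579 + 0.0170702 + 0.00324049 + 0.0029442 = 0.0358128
Responsibility of Class A: 0.0125579 / 0.0358128 ≈ 0.3507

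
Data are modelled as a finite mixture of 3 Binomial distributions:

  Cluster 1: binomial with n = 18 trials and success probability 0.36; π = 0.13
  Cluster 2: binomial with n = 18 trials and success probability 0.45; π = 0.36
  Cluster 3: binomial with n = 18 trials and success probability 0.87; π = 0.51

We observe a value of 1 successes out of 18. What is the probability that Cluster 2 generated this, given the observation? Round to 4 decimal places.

0.2084

The responsibility of component k is w_k f_k(x) divided by Σ_j w_j f_j(x).
Binomial probabilities:
  p_1 = 0.00328575
  p_2 = 0.000312357
  p_3 = 1.35466e-14
Unnormalised posteriors:
  w_1·p_1 = 0.13 × 0.00328575 = 0.000427148
  w_2·p_2 = 0.36 × 0.000312357 = 0.000112448
  w_3·p_3 = 0.51 × 1.35466e-14 = 6.90874e-15
Denominator: 0.000427148 + 0.000112448 + 6.90874e-15 = 0.000539596
P(Cluster 2 | data) ≈ 0.2084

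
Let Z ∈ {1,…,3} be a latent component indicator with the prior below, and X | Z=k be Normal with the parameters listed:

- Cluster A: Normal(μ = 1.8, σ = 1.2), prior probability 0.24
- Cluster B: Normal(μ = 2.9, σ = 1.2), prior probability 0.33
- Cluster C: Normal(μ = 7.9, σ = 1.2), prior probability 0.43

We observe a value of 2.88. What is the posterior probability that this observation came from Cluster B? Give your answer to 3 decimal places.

Posterior ∝ prior × likelihood, so P(k | x) ∝ P(Z=k) f_k(x); normalise over all components.
Evaluate each component's likelihood at the observed value:
  p_A = 0.221738
  p_B = 0.332406
  p_C = 5.26735e-05
Prior × likelihood for each component:
  P(Z=A)·p_A = 0.24 × 0.221738 = 0.053217
  P(Z=B)·p_B = 0.33 × 0.332406 = 0.109694
  P(Z=C)·p_C = 0.43 × 5.26735e-05 = 2.26496e-05
Evidence: 0.053217 + 0.109694 + 2.26496e-05 = 0.162934
P(Cluster B | x) = 0.109694 / 0.162934 ≈ 0.673

0.673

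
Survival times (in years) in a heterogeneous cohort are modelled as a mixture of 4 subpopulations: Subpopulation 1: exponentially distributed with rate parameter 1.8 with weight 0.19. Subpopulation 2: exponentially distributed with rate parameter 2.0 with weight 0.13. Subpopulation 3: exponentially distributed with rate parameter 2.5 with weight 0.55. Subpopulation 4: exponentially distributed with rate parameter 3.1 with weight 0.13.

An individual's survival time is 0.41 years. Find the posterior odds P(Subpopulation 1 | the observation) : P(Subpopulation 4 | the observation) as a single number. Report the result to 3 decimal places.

Since P(k|x) ∝ π_k f_k(x), the posterior odds are π_i f_i(x) / (π_j f_j(x)).
Evaluate each component's likelihood at the observed value:
  p_1 = 1.8·e^(−1.8·0.41) = 1.8·e^(−0.7380) = 0.860524
  p_2 = 2.0·e^(−2.0·0.41) = 2.0·e^(−0.8200) = 0.880863
  p_3 = 2.5·e^(−2.5·0.41) = 2.5·e^(−1.0250) = 0.896991
  p_4 = 3.1·e^(−3.1·0.41) = 3.1·e^(−1.2710) = 0.869708
0.1635 / 0.113062 ≈ 1.446

1.446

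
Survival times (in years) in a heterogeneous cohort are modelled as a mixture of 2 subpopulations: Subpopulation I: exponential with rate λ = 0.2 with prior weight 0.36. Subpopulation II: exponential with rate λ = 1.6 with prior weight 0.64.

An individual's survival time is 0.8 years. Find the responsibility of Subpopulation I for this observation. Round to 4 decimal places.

By Bayes' theorem, P(k | x) = P(Z=k) f_k(x) / Σ_j P(Z=j) f_j(x).
Component likelihoods at x = 0.8 years:
  f_I = 0.170429
  f_II = 0.44486
Multiply by the mixture weights:
  P(Z=I)·f_I = 0.36 × 0.170429 = 0.0613544
  P(Z=II)·f_II = 0.64 × 0.44486 = 0.28471
Normaliser: 0.0613544 + 0.28471 = 0.346065
So the posterior for Subpopulation I is 0.0613544 / 0.346065 ≈ 0.1773.

0.1773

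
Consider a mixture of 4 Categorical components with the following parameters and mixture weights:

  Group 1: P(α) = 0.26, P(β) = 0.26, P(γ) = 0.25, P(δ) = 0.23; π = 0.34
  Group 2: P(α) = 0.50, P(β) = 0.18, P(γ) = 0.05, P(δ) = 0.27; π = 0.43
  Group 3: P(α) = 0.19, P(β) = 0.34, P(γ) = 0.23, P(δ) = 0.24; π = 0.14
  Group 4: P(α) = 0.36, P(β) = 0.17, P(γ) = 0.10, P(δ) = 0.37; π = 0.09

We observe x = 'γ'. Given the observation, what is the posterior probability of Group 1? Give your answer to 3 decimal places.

P(component k | x) = π_k·f_k(x) / marginal(x), where marginal(x) = Σ_j π_j·f_j(x).
Component likelihoods at x = 'γ':
  p_1 = P(γ | comp) = 0.25
  p_2 = P(γ | comp) = 0.05
  p_3 = P(γ | comp) = 0.23
  p_4 = P(γ | comp) = 0.10
Multiply by the mixture weights:
  π_1·p_1 = 0.34 × 0.25 = 0.085
  π_2·p_2 = 0.43 × 0.05 = 0.0215
  π_3·p_3 = 0.14 × 0.23 = 0.0322
  π_4·p_4 = 0.09 × 0.1 = 0.009
Sum: 0.085 + 0.0215 + 0.0322 + 0.009 = 0.1477
P(Group 1 | x) = 0.085 / 0.1477 ≈ 0.575

0.575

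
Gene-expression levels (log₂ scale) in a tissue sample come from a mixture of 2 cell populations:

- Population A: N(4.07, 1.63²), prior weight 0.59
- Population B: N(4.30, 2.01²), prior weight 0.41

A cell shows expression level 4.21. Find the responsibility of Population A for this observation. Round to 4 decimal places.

Posterior ∝ prior × likelihood, so P(k | x) ∝ π_k f_k(x); normalise over all components.
Evaluate each component's likelihood at the observed value:
  L_A = 0.243849
  L_B = 0.19828
Prior × likelihood for each component:
  π_A·L_A = 0.59 × 0.243849 = 0.143871
  π_B·L_B = 0.41 × 0.19828 = 0.0812948
Normaliser: 0.143871 + 0.0812948 = 0.225166
Responsibility of Population A: 0.143871 / 0.225166 ≈ 0.6390

0.6390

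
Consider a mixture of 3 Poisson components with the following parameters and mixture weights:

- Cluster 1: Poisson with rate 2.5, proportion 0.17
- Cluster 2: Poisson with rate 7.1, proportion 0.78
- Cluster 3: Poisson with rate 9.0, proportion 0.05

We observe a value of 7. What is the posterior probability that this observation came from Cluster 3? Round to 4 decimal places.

Apply Bayes' rule: the posterior for each component is proportional to its prior times its likelihood at x.
Poisson probabilities:
  p_1 = e^(−2.5)·2.5^7/7! = 0.00994062
  p_2 = e^(−7.1)·7.1^7/7! = 0.148897
  p_3 = e^(−9.0)·9.0^7/7! = 0.117116
Multiply by the mixture weights:
  w_1·p_1 = 0.17 × 0.00994062 = 0.0016899
  w_2·p_2 = 0.78 × 0.148897 = 0.11614
  w_3·p_3 = 0.05 × 0.117116 = 0.00585581
Evidence: 0.0016899 + 0.11614 + 0.00585581 = 0.123686
Responsibility of Cluster 3: 0.00585581 / 0.123686 ≈ 0.0473

0.0473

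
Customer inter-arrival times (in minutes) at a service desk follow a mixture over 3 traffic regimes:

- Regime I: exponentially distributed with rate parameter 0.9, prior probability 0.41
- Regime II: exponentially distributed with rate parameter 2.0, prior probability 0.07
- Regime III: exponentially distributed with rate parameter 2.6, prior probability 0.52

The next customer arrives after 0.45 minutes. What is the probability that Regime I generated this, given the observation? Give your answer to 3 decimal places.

Apply Bayes' rule: the posterior for each component is proportional to its prior times its likelihood at x.
Exponential densities:
  f_I = 0.600279
  f_II = 0.813139
  f_III = 0.806954
Weight by the priors:
  π_I·f_I = 0.41 × 0.600279 = 0.246114
  π_II·f_II = 0.07 × 0.813139 = 0.0569198
  π_III·f_III = 0.52 × 0.806954 = 0.419616
Normaliser: 0.246114 + 0.0569198 + 0.419616 = 0.72265
P(Regime I | data) ≈ 0.341

0.341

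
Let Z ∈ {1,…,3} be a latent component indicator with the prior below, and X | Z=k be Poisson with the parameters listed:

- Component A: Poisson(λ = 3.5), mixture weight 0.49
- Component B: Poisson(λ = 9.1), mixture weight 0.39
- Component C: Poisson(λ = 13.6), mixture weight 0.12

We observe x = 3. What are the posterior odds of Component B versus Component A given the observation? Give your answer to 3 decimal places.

0.052

Since P(k|x) ∝ w_k f_k(x), the posterior odds are w_i f_i(x) / (w_j f_j(x)).
Component likelihoods at x = 3:
  L_A = 0.215785
  L_B = 0.0140247
  L_C = 0.000520068
0.00546963 / 0.105735 ≈ 0.052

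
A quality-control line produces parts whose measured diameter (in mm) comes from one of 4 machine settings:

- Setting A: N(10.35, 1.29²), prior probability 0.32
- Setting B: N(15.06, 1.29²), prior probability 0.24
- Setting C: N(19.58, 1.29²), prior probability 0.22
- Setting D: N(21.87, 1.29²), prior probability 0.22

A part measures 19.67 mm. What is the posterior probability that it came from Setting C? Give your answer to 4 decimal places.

0.8091

P(component k | x) = π_k·f_k(x) / marginal(x), where marginal(x) = Σ_j π_j·f_j(x).
Normal densities:
  L_A = 1.43122e-12
  L_B = 0.000521373
  L_C = 0.308506
  L_D = 0.0722357
Weight by the priors:
  π_A·L_A = 0.32 × 1.43122e-12 = 4.57991e-13
  π_B·L_B = 0.24 × 0.000521373 = 0.00012513
  π_C·L_C = 0.22 × 0.308506 = 0.0678713
  π_D·L_D = 0.22 × 0.0722357 = 0.0158919
Normaliser: 4.57991e-13 + 0.00012513 + 0.0678713 + 0.0158919 = 0.0838883
Responsibility of Setting C: 0.0678713 / 0.0838883 ≈ 0.8091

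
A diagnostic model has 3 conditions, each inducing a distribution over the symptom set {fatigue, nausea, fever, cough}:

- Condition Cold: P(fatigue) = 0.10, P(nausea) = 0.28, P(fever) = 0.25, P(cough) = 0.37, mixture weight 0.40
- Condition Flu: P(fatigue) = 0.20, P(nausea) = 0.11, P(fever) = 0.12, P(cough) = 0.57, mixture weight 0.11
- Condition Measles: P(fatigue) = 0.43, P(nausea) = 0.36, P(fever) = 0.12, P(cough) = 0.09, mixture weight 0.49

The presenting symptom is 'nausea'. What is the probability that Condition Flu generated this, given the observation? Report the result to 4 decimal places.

P(component k | x) = P(Z=k)·f_k(x) / marginal(x), where marginal(x) = Σ_j P(Z=j)·f_j(x).
Categorical probabilities:
  f_Cold = 0.28
  f_Flu = 0.11
  f_Measles = 0.36
Unnormalised posteriors:
  P(Z=Cold)·f_Cold = 0.40 × 0.28 = 0.112
  P(Z=Flu)·f_Flu = 0.11 × 0.11 = 0.0121
  P(Z=Measles)·f_Measles = 0.49 × 0.36 = 0.1764
Denominator: 0.112 + 0.0121 + 0.1764 = 0.3005
P(Condition Flu | data) ≈ 0.0403

0.0403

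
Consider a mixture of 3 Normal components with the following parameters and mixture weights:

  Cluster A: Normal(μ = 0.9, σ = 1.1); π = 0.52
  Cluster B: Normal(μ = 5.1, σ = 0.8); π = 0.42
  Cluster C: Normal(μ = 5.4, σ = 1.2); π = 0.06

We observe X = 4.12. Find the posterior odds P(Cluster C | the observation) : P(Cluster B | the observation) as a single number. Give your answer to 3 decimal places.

0.114

Posterior odds = (π_i f_i(x)) / (π_j f_j(x)); the normalising sum cancels.
Normal densities:
  f_A = (1/(1.1·√(2π)))·exp(−(4.12−0.9)²/(2·1.1²)) = 0.362675·exp(-4.28446) = 0.00499803
  f_B = (1/(0.8·√(2π)))·exp(−(4.12−5.1)²/(2·0.8²)) = 0.498678·exp(-0.75031) = 0.235485
  f_C = (1/(1.2·√(2π)))·exp(−(4.12−5.4)²/(2·1.2²)) = 0.332452·exp(-0.56889) = 0.188219
0.0112931 / 0.0989038 ≈ 0.114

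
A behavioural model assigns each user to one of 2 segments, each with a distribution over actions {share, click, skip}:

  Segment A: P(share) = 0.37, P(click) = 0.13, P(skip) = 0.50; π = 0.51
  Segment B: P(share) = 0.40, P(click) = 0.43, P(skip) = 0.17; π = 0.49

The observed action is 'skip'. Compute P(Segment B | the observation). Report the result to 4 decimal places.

Apply Bayes' rule: the posterior for each component is proportional to its prior times its likelihood at x.
Component likelihoods at x = 'skip':
  f_A = 0.5
  f_B = 0.17
Weight by the priors:
  w_A·f_A = 0.51 × 0.5 = 0.255
  w_B·f_B = 0.49 × 0.17 = 0.0833
Marginal: 0.255 + 0.0833 = 0.3383
P(Segment B | 'skip') = 0.0833 / 0.3383 ≈ 0.2462

0.2462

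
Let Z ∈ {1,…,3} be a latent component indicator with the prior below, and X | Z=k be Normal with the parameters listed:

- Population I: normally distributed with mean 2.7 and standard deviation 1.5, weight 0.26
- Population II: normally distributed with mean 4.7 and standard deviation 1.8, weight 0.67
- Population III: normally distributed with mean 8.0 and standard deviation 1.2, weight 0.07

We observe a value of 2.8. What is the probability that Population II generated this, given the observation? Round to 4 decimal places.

0.5522

Apply Bayes' rule: the posterior for each component is proportional to its prior times its likelihood at x.
Evaluate each component's likelihood at the observed value:
  f_I = (1/(1.5·√(2π)))·exp(−(2.8−2.7)²/(2·1.5²)) = 0.265962·exp(-0.00222) = 0.265371
  f_II = (1/(1.8·√(2π)))·exp(−(2.8−4.7)²/(2·1.8²)) = 0.221635·exp(-0.55710) = 0.126968
  f_III = (1/(1.2·√(2π)))·exp(−(2.8−8.0)²/(2·1.2²)) = 0.332452·exp(-9.38889) = 2.78091e-05
Prior × likelihood for each component:
  π_I·f_I = 0.26 × 0.265371 = 0.0689965
  π_II·f_II = 0.67 × 0.126968 = 0.0850682
  π_III·f_III = 0.07 × 2.78091e-05 = 1.94663e-06
Marginal: 0.0689965 + 0.0850682 + 1.94663e-06 = 0.154067
So the posterior for Population II is 0.0850682 / 0.154067 ≈ 0.5522.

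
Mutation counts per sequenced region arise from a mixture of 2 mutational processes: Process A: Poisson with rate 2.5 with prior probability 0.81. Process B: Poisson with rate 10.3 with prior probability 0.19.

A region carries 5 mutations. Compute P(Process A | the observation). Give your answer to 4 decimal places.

0.8976

By Bayes' theorem, P(k | x) = π_k f_k(x) / Σ_j π_j f_j(x).
Evaluate each component's likelihood at the observed value:
  p_A = e^(−2.5)·2.5^5/5! = 0.0668009
  p_B = e^(−10.3)·10.3^5/5! = 0.0324916
Prior × likelihood for each component:
  π_A·p_A = 0.81 × 0.0668009 = 0.0541088
  π_B·p_B = 0.19 × 0.0324916 = 0.00617341
Denominator: 0.0541088 + 0.00617341 = 0.0602822
P(Process A | the observation) = 0.0541088 / 0.0602822 ≈ 0.8976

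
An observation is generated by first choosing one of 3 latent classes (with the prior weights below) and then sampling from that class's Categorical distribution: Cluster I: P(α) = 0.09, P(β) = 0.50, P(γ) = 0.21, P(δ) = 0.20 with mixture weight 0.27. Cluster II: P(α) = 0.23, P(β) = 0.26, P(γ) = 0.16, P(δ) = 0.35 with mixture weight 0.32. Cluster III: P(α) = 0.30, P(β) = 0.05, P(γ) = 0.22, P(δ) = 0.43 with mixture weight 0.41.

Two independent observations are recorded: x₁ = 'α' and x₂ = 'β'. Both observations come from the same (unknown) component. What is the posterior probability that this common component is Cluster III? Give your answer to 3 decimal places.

0.164

Posterior ∝ prior × likelihood, so P(k | x) ∝ π_k f_k(x); normalise over all components.
Since both observations come from the same component, the likelihood for component k is f_k(x₁)·f_k(x₂).
  p_I = [0.09] × [0.5] = 0.045
  p_II = [0.23] × [0.26] = 0.0598
  p_III = [0.3] × [0.05] = 0.015
Prior × likelihood for each component:
  π_I·p_I = 0.27 × 0.045 = 0.01215
  π_II·p_II = 0.32 × 0.0598 = 0.019136
  π_III·p_III = 0.41 × 0.015 = 0.00615
Sum: 0.01215 + 0.019136 + 0.00615 = 0.037436
Responsibility of Cluster III: 0.00615 / 0.037436 ≈ 0.164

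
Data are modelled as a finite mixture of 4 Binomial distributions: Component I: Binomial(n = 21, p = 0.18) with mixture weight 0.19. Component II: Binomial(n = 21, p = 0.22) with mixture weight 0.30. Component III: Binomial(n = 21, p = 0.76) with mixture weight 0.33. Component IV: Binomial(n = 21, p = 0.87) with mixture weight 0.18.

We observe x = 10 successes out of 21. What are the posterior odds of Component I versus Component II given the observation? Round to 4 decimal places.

0.1476

Only the two components matter; the odds are (w_i f_i(x)) / (w_j f_j(x)).
Evaluate each component's likelihood at the observed value:
  f_I = 0.00141939
  f_II = 0.00609106
  f_III = 0.00345052
  f_IV = 1.57034e-05
Posterior odds = (w_I·f_I) / (w_II·f_II) = (0.19·0.00141939) / (0.30·0.00609106) = 0.000269685 / 0.00182732 ≈ 0.1476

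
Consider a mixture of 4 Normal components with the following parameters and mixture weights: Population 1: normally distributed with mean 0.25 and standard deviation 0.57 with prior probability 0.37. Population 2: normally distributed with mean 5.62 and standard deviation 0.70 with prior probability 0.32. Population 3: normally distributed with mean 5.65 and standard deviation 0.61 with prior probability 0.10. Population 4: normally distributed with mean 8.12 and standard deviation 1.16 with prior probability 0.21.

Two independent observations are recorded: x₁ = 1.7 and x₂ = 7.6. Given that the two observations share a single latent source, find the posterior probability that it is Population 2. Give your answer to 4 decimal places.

P(component k | x) = π_k·f_k(x) / marginal(x), where marginal(x) = Σ_j π_j·f_j(x).
Since both observations come from the same component, the likelihood for component k is f_k(x₁)·f_k(x₂).
  L_1 = [(1/(0.57·√(2π)))·exp(−(1.7−0.25)²/(2·0.57²)) = 0.699899·exp(-3.23561) = 0.0275313] × [5.48331e-37] = 1.50963e-38
  L_2 = [(1/(0.70·√(2π)))·exp(−(1.7−5.62)²/(2·0.70²)) = 0.569918·exp(-15.68000) = 8.83232e-08] × [0.0104341] = 9.21576e-10
  L_3 = [(1/(0.61·√(2π)))·exp(−(1.7−5.65)²/(2·0.61²)) = 0.654004·exp(-20.96547) = 5.13327e-10] × [0.00394954] = 2.02741e-12
  L_4 = [(1/(1.16·√(2π)))·exp(−(1.7−8.12)²/(2·1.16²)) = 0.343916·exp(-15.31525) = 7.6758e-08] × [0.31104] = 2.38748e-08
Multiply by the mixture weights:
  π_1·L_1 = 0.37 × 1.50963e-38 = 5.58563e-39
  π_2·L_2 = 0.32 × 9.21576e-10 = 2.94904e-10
  π_3·L_3 = 0.10 × 2.02741e-12 = 2.02741e-13
  π_4·L_4 = 0.21 × 2.38748e-08 = 5.01371e-09
Marginal: 5.58563e-39 + 2.94904e-10 + 2.02741e-13 + 5.01371e-09 = 5.30881e-09
So the posterior for Population 2 is 2.94904e-10 / 5.30881e-09 ≈ 0.0555.

0.0555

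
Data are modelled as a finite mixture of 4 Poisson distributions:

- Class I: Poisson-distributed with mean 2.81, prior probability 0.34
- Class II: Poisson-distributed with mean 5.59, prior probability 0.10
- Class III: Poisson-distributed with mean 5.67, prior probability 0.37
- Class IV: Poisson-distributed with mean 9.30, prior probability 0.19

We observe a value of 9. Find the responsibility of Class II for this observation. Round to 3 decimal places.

0.105

Posterior ∝ prior × likelihood, so P(k | x) ∝ π_k f_k(x); normalise over all components.
Poisson probabilities:
  f_I = 0.00181228
  f_II = 0.0548576
  f_III = 0.0575486
  f_IV = 0.131113
Prior × likelihood for each component:
  π_I·f_I = 0.34 × 0.00181228 = 0.000616177
  π_II·f_II = 0.10 × 0.0548576 = 0.00548576
  π_III·f_III = 0.37 × 0.0575486 = 0.021293
  π_IV·f_IV = 0.19 × 0.131113 = 0.0249114
Sum: 0.000616177 + 0.00548576 + 0.021293 + 0.0249114 = 0.0523063
Responsibility of Class II: 0.00548576 / 0.0523063 ≈ 0.105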